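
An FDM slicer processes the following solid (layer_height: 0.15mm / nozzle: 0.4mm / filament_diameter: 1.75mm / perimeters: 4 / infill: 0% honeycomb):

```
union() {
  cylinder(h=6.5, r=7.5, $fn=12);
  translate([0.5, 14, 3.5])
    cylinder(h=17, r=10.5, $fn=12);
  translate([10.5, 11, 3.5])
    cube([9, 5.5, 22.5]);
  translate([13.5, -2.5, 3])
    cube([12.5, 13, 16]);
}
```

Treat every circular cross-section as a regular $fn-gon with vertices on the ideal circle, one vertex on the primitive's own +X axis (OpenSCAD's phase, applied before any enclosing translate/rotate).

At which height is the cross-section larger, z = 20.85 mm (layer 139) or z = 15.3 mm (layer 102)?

layer 102 (z = 15.3 mm)

Layer 139 (z = 20.85): the cylinder does not reach this height (z outside [0, 6.5]); the cylinder at (0.5, 14) is absent (z outside [3.5, 20.5]); the 9×5.5 cube at (10.5, 11) contributes its full rectangle (area 49.50 mm²); the cube at (13.5, -2.5) does not reach this height (z outside [3, 19]); Merging all regions: only the 9×5.5 cube at (10.5, 11) is present, so the union is just that shape — area = 49.50 mm². So its area = 49.50 mm². Layer 102 (z = 15.3): the cylinder is absent (z outside [0, 6.5]); the cylinder at (0.5, 14): section is a regular 12-gon, circumradius r=10.5 (area = (12/2)·10.500²·sin(360°/12) = 330.75 mm²); the 9×5.5 cube at (10.5, 11) contributes its full rectangle (area 49.50 mm²); the cube at (13.5, -2.5) (footprint 12.5×13) is included at this height (area 162.50 mm²); Combining (union): the regions partially overlap — summed areas 542.75 mm² minus the doubly-counted overlap 0.93 mm² gives 541.82 mm² — area = 541.82 mm². So its area = 541.82 mm². Layer 102 is larger (541.82 vs 49.50 mm²).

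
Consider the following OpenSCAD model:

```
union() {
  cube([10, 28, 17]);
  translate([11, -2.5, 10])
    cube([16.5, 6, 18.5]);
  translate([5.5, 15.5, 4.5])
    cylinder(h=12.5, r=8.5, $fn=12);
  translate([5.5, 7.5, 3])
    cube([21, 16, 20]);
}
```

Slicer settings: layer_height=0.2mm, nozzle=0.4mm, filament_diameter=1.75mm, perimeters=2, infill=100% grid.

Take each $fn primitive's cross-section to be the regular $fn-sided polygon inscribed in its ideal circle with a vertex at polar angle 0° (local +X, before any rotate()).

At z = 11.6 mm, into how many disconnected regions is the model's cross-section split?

2

At z = 11.6 mm: the 10×28 cube contributes its full rectangle; the 16.5×6 cube at (11, -2.5) contributes its full rectangle; the cylinder at (5.5, 15.5): section is a regular 12-gon, circumradius r=8.5; the cube at (5.5, 7.5) is present — its section is the full 21×16 rectangle; Merging all regions: the regions partially overlap (shared area 264.63 mm²), so overlapping operands fuse into one piece — 2 connected regions. The result has 2 disconnected regions.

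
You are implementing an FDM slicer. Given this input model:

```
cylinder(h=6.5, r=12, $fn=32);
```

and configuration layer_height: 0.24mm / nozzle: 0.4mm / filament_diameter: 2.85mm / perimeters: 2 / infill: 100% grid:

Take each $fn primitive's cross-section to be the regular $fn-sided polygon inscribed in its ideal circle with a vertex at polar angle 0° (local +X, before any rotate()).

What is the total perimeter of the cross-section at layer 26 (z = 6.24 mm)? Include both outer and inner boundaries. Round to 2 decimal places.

At z = 6.24 mm: the r=12 cylinder gives a regular 32-gon of circumradius 12 (constant along its height) (perimeter = 2·32·12.000·sin(180°/32) = 75.28 mm). Overall, the cross-section is a single solid region. Total boundary length (outer) = 75.28 mm.

75.28 mm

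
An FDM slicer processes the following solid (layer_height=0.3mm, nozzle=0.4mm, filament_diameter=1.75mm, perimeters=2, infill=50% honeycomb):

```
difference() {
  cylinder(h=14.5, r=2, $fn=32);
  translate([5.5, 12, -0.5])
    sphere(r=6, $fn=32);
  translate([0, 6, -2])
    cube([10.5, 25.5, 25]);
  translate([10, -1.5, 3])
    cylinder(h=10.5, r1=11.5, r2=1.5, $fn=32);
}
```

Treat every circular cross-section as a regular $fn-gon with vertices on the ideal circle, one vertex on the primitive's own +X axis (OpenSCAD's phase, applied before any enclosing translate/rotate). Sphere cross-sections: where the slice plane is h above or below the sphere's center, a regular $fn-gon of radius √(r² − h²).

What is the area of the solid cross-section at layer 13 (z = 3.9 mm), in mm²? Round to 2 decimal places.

At z = 3.9 mm: the cylinder: section is a regular 32-gon, circumradius r=2 (area = (32/2)·2.000²·sin(360°/32) = 12.49 mm²); the r=6 sphere at (5.5, 12) contributes a regular 32-gon of circumradius √(6²−4.4²) = 4.079 (area = (32/2)·4.079²·sin(360°/32) = 51.94 mm²); the cube at (0, 6) is present — its section is the full 10.5×25.5 rectangle (area 267.75 mm²); the cone at (10, -1.5): at t=0.086 of its height the radius interpolates to r₁+(r₂−r₁)t = 10.643, giving a regular 32-gon of that circumradius (area = (32/2)·10.643²·sin(360°/32) = 353.57 mm²); After the difference (first − rest): starting from the r=2 cylinder (12.49 mm²), the r=6 sphere at (5.5, 12) misses the remaining region (no effect); the 10.5×25.5 cube at (0, 6) misses the remaining region (no effect); the cone at (10, -1.5) partially overlaps it — only the 7.97 mm² overlap (of its 353.57 mm²) is removed, clipping the outline — area = 4.52 mm². Overall, the cross-section is a single solid region. Net area = 4.52 mm².

4.52 mm²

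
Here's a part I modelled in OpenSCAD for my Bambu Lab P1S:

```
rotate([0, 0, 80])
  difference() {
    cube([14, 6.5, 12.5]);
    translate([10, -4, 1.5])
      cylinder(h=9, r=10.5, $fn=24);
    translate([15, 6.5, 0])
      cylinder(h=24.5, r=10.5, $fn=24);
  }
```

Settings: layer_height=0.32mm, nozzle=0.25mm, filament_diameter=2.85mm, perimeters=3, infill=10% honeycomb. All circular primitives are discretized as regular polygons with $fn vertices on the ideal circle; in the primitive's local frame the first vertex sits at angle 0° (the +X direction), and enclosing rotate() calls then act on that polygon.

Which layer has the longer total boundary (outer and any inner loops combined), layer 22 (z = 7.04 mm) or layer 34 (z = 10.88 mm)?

layer 34 (z = 10.88 mm)

Layer 22 (z = 7.04): the cube is present — its section is the full 14×6.5 rectangle (perimeter 41.00 mm); the cylinder at (10, -4): section is a regular 24-gon, circumradius r=10.5 (perimeter = 2·24·10.500·sin(180°/24) = 65.79 mm); the cylinder at (15, 6.5): section is a regular 24-gon, circumradius r=10.5 (perimeter = 2·24·10.500·sin(180°/24) = 65.79 mm); Taking the first minus the rest: starting from the 14×6.5 cube, the r=10.5 cylinder at (10, -4) partially overlaps it — only the 69.60 mm² overlap (of its 342.42 mm²) is removed, clipping the outline; the r=10.5 cylinder at (15, 6.5) partially overlaps it — only the 4.23 mm² overlap (of its 342.42 mm²) is removed, clipping the outline — boundary = 19.61 mm; (whole slice rotated 80° about Z — lengths, areas and connectivity unchanged). So its perimeter = 19.61 mm. Layer 34 (z = 10.88): the 14×6.5 cube contributes its full rectangle (perimeter 41.00 mm); the cylinder at (10, -4) is absent (z outside [1.5, 10.5]); the cylinder at (15, 6.5): section is a regular 24-gon, circumradius r=10.5 (perimeter = 2·24·10.500·sin(180°/24) = 65.79 mm); After the difference (first − rest): starting from the 14×6.5 cube, the r=10.5 cylinder at (15, 6.5) partially overlaps it — only the 56.67 mm² overlap (of its 342.42 mm²) is removed, clipping the outline — boundary = 24.92 mm; (whole slice rotated 80° about Z — lengths, areas and connectivity unchanged). So its perimeter = 24.92 mm. Layer 34 is larger (24.92 vs 19.61 mm).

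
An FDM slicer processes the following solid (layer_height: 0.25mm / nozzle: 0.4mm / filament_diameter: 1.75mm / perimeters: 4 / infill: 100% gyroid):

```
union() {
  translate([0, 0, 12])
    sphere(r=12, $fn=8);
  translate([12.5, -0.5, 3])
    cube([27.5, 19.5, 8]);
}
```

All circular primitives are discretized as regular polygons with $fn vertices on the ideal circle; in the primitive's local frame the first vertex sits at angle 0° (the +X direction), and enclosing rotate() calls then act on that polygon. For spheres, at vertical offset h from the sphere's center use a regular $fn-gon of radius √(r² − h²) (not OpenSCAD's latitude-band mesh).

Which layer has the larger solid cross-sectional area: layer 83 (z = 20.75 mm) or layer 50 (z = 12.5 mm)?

layer 50 (z = 12.5 mm)

Layer 83 (z = 20.75): the r=12 sphere contributes a regular 8-gon of circumradius √(12²−8.75²) = 8.212 (area = (8/2)·8.212²·sin(360°/8) = 190.74 mm²); the cube at (12.5, -0.5) is not intersected at this z (z outside [3, 11]); Combining (union): only the r=12 sphere is present, so the union is just that shape — area = 190.74 mm². So its area = 190.74 mm². Layer 50 (z = 12.5): the r=12 sphere slices to a regular 8-gon of circumradius 11.990 (√(r²−h²) with h=0.5 from center) (area = (8/2)·11.990²·sin(360°/8) = 406.59 mm²); the cube at (12.5, -0.5) does not reach this height (z outside [3, 11]); Combining (union): only the r=12 sphere is present, so the union is just that shape — area = 406.59 mm². So its area = 406.59 mm². Layer 50 is larger (406.59 vs 190.74 mm²).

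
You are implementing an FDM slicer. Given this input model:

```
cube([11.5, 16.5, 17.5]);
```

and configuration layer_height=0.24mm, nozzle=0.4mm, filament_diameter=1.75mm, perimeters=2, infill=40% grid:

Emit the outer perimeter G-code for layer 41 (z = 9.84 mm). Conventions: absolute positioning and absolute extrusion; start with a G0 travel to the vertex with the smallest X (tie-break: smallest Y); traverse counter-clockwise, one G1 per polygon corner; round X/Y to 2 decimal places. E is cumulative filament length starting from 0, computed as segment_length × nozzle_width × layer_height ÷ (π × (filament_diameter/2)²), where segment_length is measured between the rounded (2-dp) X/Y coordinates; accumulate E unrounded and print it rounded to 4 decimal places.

At z = 9.84 mm: the 11.5×16.5 cube contributes its full rectangle. The outline is a single polygon with 4 vertices. Extrusion per mm of travel: 0.4 × 0.24 / (π × 0.875²) = 0.039912. Accumulating E over each segment gives final E = 2.2351.

G0 X0.00 Y0.00 Z9.84
G1 X11.50 Y0.00 E0.4590
G1 X11.50 Y16.50 E1.1175
G1 X0.00 Y16.50 E1.5765
G1 X0.00 Y0.00 E2.2351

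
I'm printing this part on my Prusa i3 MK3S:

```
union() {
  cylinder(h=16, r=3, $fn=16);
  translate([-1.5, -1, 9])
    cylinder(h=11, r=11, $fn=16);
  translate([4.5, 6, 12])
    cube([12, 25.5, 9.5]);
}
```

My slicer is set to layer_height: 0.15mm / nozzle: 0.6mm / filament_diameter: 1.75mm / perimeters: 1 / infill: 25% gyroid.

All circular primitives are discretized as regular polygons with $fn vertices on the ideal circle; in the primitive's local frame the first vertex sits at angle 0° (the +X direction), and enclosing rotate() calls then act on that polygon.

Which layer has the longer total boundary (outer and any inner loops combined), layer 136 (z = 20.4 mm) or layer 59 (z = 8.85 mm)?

Layer 136 (z = 20.4): the cylinder is absent (z outside [0, 16]); the cylinder at (-1.5, -1) is not intersected at this z (z outside [9, 20]); the 12×25.5 cube at (4.5, 6) contributes its full rectangle (perimeter 75.00 mm); Merging all regions: only the 12×25.5 cube at (4.5, 6) is present, so the union is just that shape — boundary = 75.00 mm. So its perimeter = 75.00 mm. Layer 59 (z = 8.85): the cylinder: section is a regular 16-gon, circumradius r=3 (perimeter = 2·16·3.000·sin(180°/16) = 18.73 mm); the cylinder at (-1.5, -1) is not intersected at this z (z outside [9, 20]); the cube at (4.5, 6) does not reach this height (z outside [12, 21.5]); Merging all regions: only the r=3 cylinder is present, so the union is just that shape — boundary = 18.73 mm. So its perimeter = 18.73 mm. Layer 136 is larger (75.00 vs 18.73 mm).

layer 136 (z = 20.4 mm)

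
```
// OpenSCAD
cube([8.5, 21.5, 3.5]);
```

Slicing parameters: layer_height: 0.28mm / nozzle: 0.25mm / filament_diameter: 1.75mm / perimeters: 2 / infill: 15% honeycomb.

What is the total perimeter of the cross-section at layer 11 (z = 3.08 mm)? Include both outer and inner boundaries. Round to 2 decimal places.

At z = 3.08 mm: the 8.5×21.5 cube contributes its full rectangle (perimeter 60.00 mm). Overall, the cross-section is a single solid region. Total boundary length (outer) = 60.00 mm.

60.00 mm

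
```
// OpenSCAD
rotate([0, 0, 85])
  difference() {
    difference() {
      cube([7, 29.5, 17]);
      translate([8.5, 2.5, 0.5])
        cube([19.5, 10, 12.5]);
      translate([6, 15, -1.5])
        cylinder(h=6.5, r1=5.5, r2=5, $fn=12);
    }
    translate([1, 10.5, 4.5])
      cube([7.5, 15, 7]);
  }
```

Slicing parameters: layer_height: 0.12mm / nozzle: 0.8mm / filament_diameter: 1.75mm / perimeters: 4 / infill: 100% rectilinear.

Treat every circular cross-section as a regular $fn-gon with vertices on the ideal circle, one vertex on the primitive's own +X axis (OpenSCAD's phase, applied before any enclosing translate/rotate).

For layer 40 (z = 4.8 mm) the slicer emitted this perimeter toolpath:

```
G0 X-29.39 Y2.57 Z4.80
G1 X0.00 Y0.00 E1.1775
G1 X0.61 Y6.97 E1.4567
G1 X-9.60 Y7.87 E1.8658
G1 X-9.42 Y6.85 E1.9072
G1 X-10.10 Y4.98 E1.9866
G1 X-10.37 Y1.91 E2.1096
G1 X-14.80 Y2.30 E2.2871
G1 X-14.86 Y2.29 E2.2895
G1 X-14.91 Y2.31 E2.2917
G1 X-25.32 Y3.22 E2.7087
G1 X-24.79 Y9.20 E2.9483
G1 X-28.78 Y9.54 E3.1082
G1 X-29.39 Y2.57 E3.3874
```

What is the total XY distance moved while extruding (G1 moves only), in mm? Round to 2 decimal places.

Sum the Euclidean lengths of each G1 segment: total = 84.87 mm.

84.87 mm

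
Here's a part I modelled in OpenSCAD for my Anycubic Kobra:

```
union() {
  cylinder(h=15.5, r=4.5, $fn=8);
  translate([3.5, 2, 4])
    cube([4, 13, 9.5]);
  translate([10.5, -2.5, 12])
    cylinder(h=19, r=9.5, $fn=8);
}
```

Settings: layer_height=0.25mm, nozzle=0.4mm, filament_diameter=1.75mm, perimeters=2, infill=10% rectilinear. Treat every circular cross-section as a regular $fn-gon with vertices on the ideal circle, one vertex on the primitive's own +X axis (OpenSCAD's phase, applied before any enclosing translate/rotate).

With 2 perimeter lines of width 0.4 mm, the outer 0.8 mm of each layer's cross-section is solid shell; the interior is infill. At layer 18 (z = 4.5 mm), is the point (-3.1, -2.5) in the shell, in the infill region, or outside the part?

At z = 4.5 mm: the r=4.5 cylinder contributes a regular 8-gon of circumradius 4.5; the cube at (3.5, 2) is present — its section is the full 4×13 rectangle; the cylinder at (10.5, -2.5) does not reach this height (z outside [12, 31]); Taking the union: the regions partially overlap (shared area 0.04 mm²), so overlapping operands fuse into one piece — 1 connected region. Overall, the cross-section is a single solid region. The nearest boundary edge runs (-3.18, -3.18)→(-4.50, 0.00); distance from the point to it = 0.34 mm. The point is inside the cross-section, 0.34 mm from the nearest boundary — within the 0.8 mm shell band (2 × 0.4).

shell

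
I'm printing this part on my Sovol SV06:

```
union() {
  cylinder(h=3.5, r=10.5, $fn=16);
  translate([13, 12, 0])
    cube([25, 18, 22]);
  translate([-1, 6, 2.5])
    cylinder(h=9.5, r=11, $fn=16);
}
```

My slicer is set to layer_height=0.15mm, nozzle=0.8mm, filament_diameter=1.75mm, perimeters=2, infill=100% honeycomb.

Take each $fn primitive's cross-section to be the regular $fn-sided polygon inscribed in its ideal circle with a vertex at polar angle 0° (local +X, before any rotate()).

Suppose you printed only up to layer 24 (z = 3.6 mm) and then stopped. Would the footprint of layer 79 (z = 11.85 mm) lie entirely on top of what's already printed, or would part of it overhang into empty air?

entirely on top

Compare the two slices. At z = 3.6: the cylinder is absent (z outside [0, 3.5]); the 25×18 cube at (13, 12) contributes its full rectangle (area 450.00 mm²); the r=11 cylinder at (-1, 6) contributes a regular 16-gon of circumradius 11 (area = (16/2)·11.000²·sin(360°/16) = 370.44 mm²); Combining (union): the 2 present regions are separate (no shared area or edge), so areas and boundary lengths simply add and each stays a separate island — area = 820.44 mm². At z = 11.85: the cylinder is not intersected at this z (z outside [0, 3.5]); the 25×18 cube at (13, 12) contributes its full rectangle (area 450.00 mm²); the cylinder at (-1, 6): section is a regular 16-gon, circumradius r=11 (area = (16/2)·11.000²·sin(360°/16) = 370.44 mm²); Combining (union): the 2 present regions are separate (no shared area or edge), so areas and boundary lengths simply add and each stays a separate island — area = 820.44 mm². Checking containment: the cross-section at z = 11.85 is a subset of the cross-section at z = 3.6.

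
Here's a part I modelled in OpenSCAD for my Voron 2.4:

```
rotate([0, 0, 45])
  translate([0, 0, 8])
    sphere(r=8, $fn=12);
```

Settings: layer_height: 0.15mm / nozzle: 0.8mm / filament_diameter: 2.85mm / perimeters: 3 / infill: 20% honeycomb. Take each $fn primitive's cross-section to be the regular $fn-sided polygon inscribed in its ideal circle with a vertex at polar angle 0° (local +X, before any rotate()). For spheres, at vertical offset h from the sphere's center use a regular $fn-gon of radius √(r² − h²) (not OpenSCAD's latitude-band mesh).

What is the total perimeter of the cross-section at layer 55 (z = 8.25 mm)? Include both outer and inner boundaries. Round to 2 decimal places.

At z = 8.25 mm: the r=8 sphere slices to a regular 12-gon of circumradius 7.996 (√(r²−h²) with h=0.25 from center) (perimeter = 2·12·7.996·sin(180°/12) = 49.67 mm); (rotated 45° about Z; rotation is an isometry so areas/perimeters/island counts are preserved). Overall, the cross-section is a single solid region. Total boundary length (outer) = 49.67 mm.

49.67 mm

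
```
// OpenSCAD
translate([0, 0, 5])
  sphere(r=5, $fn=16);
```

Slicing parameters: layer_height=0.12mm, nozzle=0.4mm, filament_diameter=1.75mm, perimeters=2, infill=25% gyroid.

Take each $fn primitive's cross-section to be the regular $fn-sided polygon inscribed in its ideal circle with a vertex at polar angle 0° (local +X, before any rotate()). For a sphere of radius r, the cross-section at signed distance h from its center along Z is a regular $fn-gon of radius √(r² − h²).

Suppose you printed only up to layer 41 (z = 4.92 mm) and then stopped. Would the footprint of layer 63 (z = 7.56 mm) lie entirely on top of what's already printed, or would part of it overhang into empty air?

Compare the two slices. At z = 4.92: the r=5 sphere slices to a regular 16-gon of circumradius 4.999 (√(r²−h²) with h=0.08 from center) (area = (16/2)·4.999²·sin(360°/16) = 76.52 mm²). At z = 7.56: the r=5 sphere contributes a regular 16-gon of circumradius √(5²−2.56²) = 4.295 (area = (16/2)·4.295²·sin(360°/16) = 56.47 mm²). Checking containment: the cross-section at z = 7.56 is a subset of the cross-section at z = 4.92.

entirely on top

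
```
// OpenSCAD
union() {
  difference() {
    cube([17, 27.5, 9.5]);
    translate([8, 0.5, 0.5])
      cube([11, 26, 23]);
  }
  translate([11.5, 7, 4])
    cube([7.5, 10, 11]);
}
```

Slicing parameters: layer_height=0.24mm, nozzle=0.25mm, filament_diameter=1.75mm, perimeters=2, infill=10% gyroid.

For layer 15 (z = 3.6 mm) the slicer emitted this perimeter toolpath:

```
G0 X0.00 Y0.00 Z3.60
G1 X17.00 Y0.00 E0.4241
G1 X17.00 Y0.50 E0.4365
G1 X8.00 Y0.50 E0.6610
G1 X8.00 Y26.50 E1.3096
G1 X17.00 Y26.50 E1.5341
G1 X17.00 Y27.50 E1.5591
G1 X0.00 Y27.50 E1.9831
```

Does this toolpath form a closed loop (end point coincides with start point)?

Start point (G0): (0.00, 0.00). End point (last G1): the path does not return to the start — open.

no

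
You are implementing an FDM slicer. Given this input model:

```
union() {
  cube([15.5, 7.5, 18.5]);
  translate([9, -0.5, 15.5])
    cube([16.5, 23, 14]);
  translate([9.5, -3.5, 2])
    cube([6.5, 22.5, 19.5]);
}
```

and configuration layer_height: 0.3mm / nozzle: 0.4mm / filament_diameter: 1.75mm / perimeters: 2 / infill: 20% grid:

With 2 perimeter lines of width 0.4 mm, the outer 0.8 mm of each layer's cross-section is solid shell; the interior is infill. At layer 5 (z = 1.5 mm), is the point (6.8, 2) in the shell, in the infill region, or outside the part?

infill

At z = 1.5 mm: the 15.5×7.5 cube contributes its full rectangle; the cube at (9, -0.5) is not intersected at this z (z outside [15.5, 29.5]); the cube at (9.5, -3.5) is not intersected at this z (z outside [2, 21.5]); Merging all regions: only the 15.5×7.5 cube is present, so the union is just that shape — 1 connected region. Overall, the cross-section is a single solid region. The nearest boundary edge runs (0.00, 0.00)→(15.50, 0.00); distance from the point to it = 2.00 mm. The point is inside the cross-section and 2.00 mm from the nearest boundary — more than the 0.8 mm shell width (2 × 0.4), so it's in the infill interior.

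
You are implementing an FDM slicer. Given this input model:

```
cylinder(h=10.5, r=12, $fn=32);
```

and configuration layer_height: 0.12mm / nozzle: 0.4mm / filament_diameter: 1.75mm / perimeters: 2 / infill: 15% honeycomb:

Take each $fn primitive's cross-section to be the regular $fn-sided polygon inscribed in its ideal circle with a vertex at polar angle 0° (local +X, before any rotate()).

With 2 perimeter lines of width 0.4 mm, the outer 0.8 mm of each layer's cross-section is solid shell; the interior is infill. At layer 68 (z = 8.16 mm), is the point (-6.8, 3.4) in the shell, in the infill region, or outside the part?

At z = 8.16 mm: the cylinder: section is a regular 32-gon, circumradius r=12. Overall, the cross-section is a single solid region. The nearest boundary edge runs (-9.98, 6.67)→(-11.09, 4.59); distance from the point to it = 4.34 mm. The point is inside the cross-section and 4.34 mm from the nearest boundary — more than the 0.8 mm shell width (2 × 0.4), so it's in the infill interior.

infill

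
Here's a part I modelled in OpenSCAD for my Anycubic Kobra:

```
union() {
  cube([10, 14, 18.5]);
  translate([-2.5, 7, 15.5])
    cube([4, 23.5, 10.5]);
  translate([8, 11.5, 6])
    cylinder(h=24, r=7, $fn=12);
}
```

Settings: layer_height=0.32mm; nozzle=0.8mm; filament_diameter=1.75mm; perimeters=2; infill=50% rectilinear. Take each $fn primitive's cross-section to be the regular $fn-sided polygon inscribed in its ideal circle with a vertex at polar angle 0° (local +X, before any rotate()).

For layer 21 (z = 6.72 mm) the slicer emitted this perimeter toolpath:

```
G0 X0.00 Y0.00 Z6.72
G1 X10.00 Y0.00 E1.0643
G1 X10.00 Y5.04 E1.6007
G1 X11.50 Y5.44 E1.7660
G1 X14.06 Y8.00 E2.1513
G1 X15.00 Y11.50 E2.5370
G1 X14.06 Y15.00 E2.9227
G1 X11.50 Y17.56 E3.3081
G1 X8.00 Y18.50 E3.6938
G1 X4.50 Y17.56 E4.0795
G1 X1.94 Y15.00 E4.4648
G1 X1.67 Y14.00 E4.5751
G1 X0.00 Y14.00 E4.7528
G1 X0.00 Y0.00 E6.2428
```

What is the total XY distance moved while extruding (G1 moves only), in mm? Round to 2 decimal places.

58.66 mm

Sum the Euclidean lengths of each G1 segment: total = 58.66 mm.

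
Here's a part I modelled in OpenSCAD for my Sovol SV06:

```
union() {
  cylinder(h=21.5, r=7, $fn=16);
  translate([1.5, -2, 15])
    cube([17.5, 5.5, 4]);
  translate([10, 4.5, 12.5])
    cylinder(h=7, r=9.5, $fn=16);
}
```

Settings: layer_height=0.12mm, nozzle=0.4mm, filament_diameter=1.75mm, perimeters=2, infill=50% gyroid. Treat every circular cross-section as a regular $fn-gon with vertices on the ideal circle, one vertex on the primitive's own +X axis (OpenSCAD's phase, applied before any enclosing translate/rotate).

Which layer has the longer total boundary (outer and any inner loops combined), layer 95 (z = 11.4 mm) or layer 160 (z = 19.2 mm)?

layer 160 (z = 19.2 mm)

Layer 95 (z = 11.4): the r=7 cylinder contributes a regular 16-gon of circumradius 7 (perimeter = 2·16·7.000·sin(180°/16) = 43.70 mm); the cube at (1.5, -2) is absent (z outside [15, 19]); the cylinder at (10, 4.5) is absent (z outside [12.5, 19.5]); Merging all regions: only the r=7 cylinder is present, so the union is just that shape — boundary = 43.70 mm. So its perimeter = 43.70 mm. Layer 160 (z = 19.2): the r=7 cylinder gives a regular 16-gon of circumradius 7 (constant along its height) (perimeter = 2·16·7.000·sin(180°/16) = 43.70 mm); the cube at (1.5, -2) is not intersected at this z (z outside [15, 19]); the r=9.5 cylinder at (10, 4.5) contributes a regular 16-gon of circumradius 9.5 (perimeter = 2·16·9.500·sin(180°/16) = 59.31 mm); Taking the union: the regions partially overlap (shared area 43.45 mm²), so the edge portions inside another operand are dropped and the merged outline is re-measured after clipping — boundary = 76.27 mm. So its perimeter = 76.27 mm. Layer 160 is larger (76.27 vs 43.70 mm).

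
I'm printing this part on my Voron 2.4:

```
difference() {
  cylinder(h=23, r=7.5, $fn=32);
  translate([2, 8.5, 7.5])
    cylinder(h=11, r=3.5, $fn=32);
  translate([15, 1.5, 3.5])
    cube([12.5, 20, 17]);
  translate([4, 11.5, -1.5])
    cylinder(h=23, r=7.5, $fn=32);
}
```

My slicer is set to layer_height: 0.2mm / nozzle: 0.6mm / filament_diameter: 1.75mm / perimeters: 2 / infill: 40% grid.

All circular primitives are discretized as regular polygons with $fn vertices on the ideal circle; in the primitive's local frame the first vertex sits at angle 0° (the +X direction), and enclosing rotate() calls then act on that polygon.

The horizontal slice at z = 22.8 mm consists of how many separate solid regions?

1

At z = 22.8 mm: the cylinder: section is a regular 32-gon, circumradius r=7.5; the cylinder at (2, 8.5) is absent (z outside [7.5, 18.5]); the cube at (15, 1.5) is not intersected at this z (z outside [3.5, 20.5]); the cylinder at (4, 11.5) is not intersected at this z (z outside [-1.5, 21.5]); After the difference (first − rest): none of the subtracted shapes is present at this height, so the r=7.5 cylinder is unchanged — 1 connected region. The result has 1 disconnected region.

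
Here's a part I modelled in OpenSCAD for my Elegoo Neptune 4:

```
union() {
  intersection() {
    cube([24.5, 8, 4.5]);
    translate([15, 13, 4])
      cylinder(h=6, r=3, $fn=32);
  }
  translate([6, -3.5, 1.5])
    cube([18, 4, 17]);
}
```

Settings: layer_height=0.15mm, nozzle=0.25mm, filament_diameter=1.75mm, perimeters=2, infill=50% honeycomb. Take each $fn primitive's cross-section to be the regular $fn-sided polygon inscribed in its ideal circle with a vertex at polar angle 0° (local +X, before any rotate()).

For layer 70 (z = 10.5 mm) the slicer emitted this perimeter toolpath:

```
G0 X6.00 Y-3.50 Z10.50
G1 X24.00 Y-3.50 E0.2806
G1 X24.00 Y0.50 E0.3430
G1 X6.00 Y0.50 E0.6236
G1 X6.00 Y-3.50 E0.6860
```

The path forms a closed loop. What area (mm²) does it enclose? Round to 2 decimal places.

Apply the shoelace formula to the sequence of (X, Y) vertices; enclosed area = 72.00 mm².

72.00 mm²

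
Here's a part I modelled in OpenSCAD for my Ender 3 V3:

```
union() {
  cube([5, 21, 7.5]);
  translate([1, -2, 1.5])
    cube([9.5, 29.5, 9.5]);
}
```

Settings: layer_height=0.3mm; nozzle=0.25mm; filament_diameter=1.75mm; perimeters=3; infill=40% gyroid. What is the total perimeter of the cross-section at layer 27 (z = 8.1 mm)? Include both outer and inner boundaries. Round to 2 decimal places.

78.00 mm

At z = 8.1 mm: the cube does not reach this height (z outside [0, 7.5]); the cube at (1, -2) is present — its section is the full 9.5×29.5 rectangle (perimeter 78.00 mm); Merging all regions: only the 9.5×29.5 cube at (1, -2) is present, so the union is just that shape — boundary = 78.00 mm. Overall, the cross-section is a single solid region. Total boundary length (outer) = 78.00 mm.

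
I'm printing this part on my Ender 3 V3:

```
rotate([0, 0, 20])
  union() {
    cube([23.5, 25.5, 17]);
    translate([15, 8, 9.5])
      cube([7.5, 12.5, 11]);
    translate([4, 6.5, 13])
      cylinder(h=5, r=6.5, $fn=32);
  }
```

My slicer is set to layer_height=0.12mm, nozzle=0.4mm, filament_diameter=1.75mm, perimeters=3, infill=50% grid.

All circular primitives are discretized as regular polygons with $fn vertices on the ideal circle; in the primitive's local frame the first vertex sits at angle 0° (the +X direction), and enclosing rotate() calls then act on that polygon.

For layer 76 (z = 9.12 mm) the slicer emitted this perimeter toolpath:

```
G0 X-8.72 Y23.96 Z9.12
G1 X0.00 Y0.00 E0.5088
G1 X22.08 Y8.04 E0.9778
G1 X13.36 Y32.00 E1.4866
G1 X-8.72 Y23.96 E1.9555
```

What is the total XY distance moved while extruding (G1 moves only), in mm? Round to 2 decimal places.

97.99 mm

Sum the Euclidean lengths of each G1 segment: total = 97.99 mm.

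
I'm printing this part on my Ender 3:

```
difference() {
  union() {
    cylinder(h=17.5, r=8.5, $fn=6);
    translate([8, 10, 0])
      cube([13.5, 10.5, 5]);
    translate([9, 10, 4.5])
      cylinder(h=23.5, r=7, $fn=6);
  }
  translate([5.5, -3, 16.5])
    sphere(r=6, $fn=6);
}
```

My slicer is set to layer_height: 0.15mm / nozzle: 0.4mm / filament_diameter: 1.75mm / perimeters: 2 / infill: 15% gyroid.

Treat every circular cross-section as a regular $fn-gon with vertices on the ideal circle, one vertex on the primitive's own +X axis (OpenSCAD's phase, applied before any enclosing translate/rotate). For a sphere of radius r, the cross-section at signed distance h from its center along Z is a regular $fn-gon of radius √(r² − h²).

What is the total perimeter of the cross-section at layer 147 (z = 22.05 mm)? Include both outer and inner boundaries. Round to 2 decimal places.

42.00 mm

At z = 22.05 mm: the cylinder does not reach this height (z outside [0, 17.5]); the cube at (8, 10) is not intersected at this z (z outside [0, 5]); the r=7 cylinder at (9, 10) contributes a regular 6-gon of circumradius 7 (perimeter = 2·6·7.000·sin(180°/6) = 42.00 mm); Taking the union: only the r=7 cylinder at (9, 10) is present, so the union is just that shape — boundary = 42.00 mm; the sphere at (5.5, -3): section is a regular 6-gon, circumradius = √(r²−h²) = √(6²−5.55²) = 2.280 (perimeter = 2·6·2.280·sin(180°/6) = 13.68 mm); Subtracting the remaining from the first: starting from the result so far, the r=6 sphere at (5.5, -3) misses the remaining region (no effect) — boundary = 42.00 mm. Overall, the cross-section is a single solid region. Total boundary length (outer) = 42.00 mm.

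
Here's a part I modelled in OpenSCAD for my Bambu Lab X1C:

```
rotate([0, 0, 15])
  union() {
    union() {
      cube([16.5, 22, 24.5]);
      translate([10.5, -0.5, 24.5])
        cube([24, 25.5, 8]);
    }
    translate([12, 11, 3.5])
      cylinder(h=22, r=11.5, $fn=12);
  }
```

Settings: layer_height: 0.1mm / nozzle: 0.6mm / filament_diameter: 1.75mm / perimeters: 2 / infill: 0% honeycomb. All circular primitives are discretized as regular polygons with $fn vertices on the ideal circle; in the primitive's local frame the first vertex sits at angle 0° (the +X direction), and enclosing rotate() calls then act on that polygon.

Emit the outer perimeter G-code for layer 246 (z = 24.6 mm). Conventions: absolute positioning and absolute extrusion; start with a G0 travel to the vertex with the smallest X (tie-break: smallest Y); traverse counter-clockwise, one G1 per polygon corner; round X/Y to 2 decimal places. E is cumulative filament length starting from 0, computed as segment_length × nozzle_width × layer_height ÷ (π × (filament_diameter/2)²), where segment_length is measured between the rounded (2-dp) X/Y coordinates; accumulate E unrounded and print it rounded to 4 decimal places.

At z = 24.6 mm: the cube does not reach this height (z outside [0, 24.5]); the cube at (10.5, -0.5) is present — its section is the full 24×25.5 rectangle; Combining (union): only the 24×25.5 cube at (10.5, -0.5) is present, so the union is just that shape — 1 connected region; the r=11.5 cylinder at (12, 11) gives a regular 12-gon of circumradius 11.5 (constant along its height); Combining (union): the regions partially overlap (shared area 232.27 mm²), so overlapping operands fuse into one piece — 1 connected region; (whole slice rotated 15° about Z — lengths, areas and connectivity unchanged). The outline is a single polygon with 11 vertices. Extrusion per mm of travel: 0.6 × 0.1 / (π × 0.875²) = 0.024945. Accumulating E over each segment gives final E = 2.7294.

G0 X-2.36 Y10.75 Z24.60
G1 X0.61 Y5.60 E0.1483
G1 X5.77 Y2.62 E0.2969
G1 X10.17 Y2.62 E0.4067
G1 X10.27 Y2.23 E0.4167
G1 X33.45 Y8.45 E1.0154
G1 X26.85 Y33.08 E1.6515
G1 X3.67 Y26.87 E2.2501
G1 X4.42 Y24.06 E2.3227
G1 X0.61 Y21.86 E2.4324
G1 X-2.36 Y16.71 E2.5807
G1 X-2.36 Y10.75 E2.7294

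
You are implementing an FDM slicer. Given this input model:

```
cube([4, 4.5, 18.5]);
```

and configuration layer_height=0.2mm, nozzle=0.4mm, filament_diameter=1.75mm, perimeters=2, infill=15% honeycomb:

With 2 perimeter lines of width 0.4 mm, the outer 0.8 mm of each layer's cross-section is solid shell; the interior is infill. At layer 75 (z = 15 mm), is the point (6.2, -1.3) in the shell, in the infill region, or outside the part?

At z = 15 mm: the 4×4.5 cube contributes its full rectangle. Overall, the cross-section is a single solid region. The nearest boundary edge runs (0.00, 0.00)→(4.00, 0.00); distance from the point to it = 2.56 mm. The point is not inside any of the regions above, so it lies outside the cross-section (2.56 mm from the nearest boundary).

outside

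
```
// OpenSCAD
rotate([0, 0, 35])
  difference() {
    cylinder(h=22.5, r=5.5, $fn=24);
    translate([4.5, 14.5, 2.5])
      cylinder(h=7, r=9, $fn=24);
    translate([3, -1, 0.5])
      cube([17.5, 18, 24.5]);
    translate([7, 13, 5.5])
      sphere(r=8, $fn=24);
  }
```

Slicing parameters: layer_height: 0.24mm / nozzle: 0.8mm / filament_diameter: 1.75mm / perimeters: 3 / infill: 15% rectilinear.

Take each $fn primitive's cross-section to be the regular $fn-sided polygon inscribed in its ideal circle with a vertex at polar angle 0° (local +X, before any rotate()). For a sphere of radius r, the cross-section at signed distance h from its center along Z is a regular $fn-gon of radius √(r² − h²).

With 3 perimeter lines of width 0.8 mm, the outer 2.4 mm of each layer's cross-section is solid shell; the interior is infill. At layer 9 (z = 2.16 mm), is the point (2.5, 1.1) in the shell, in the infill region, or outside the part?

shell

At z = 2.16 mm: the r=5.5 cylinder gives a regular 24-gon of circumradius 5.5 (constant along its height); the cylinder at (4.5, 14.5) is not intersected at this z (z outside [2.5, 9.5]); the cube at (3, -1) is present — its section is the full 17.5×18 rectangle; the r=8 sphere at (7, 13) slices to a regular 24-gon of circumradius 7.269 (√(r²−h²) with h=3.34 from center); Taking the first minus the rest: starting from the r=5.5 cylinder, the 17.5×18 cube at (3, -1) partially overlaps it — only the 10.38 mm² overlap (of its 315.00 mm²) is removed, clipping the outline; the r=8 sphere at (7, 13) misses the remaining region (no effect) — 1 connected region; (rotated 35° about Z; rotation is an isometry so areas/perimeters/island counts are preserved). Overall, the cross-section is a single solid region. Undo the 35° rotation: the query point maps to (2.679, -0.533) in the un-rotated model frame. The nearest boundary edge runs (3.00, 4.57)→(3.00, -1.00); distance from the point to it = 0.32 mm. The point is inside the cross-section, 0.32 mm from the nearest boundary — within the 2.4 mm shell band (3 × 0.8).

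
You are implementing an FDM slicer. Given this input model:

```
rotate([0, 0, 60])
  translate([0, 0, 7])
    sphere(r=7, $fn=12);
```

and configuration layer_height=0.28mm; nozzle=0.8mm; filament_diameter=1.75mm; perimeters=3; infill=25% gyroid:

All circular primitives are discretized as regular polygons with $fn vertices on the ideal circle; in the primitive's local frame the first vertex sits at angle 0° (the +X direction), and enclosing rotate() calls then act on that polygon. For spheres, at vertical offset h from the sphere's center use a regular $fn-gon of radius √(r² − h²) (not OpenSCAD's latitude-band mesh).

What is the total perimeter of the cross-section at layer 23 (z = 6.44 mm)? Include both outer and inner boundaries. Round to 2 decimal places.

At z = 6.44 mm: the r=7 sphere slices to a regular 12-gon of circumradius 6.978 (√(r²−h²) with h=0.56 from center) (perimeter = 2·12·6.978·sin(180°/12) = 43.34 mm); (whole slice rotated 60° about Z — lengths, areas and connectivity unchanged). Overall, the cross-section is a single solid region. Total boundary length (outer) = 43.34 mm.

43.34 mm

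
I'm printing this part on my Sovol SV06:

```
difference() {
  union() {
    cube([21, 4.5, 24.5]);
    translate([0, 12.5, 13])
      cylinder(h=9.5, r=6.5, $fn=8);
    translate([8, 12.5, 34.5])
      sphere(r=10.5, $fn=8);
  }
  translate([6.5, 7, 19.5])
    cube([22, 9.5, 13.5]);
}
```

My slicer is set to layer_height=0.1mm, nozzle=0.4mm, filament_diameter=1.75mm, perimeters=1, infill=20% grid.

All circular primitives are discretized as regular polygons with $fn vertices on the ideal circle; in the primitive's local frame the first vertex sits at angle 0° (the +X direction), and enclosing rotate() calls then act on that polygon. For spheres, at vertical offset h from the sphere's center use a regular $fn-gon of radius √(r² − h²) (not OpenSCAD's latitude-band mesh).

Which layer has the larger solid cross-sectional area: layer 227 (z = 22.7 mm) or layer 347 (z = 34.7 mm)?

layer 347 (z = 34.7 mm)

Layer 227 (z = 22.7): the cube is present — its section is the full 21×4.5 rectangle (area 94.50 mm²); the cylinder at (0, 12.5) does not reach this height (z outside [13, 22.5]); the sphere at (8, 12.5) is not intersected at this z (|z−center|=11.800 > r=10.5); Combining (union): only the 21×4.5 cube is present, so the union is just that shape — area = 94.50 mm²; the 22×9.5 cube at (6.5, 7) contributes its full rectangle (area 209.00 mm²); After the difference (first − rest): starting from the result so far (94.50 mm²), the 22×9.5 cube at (6.5, 7) misses the remaining region (no effect) — area = 94.50 mm². So its area = 94.50 mm². Layer 347 (z = 34.7): the cube is not intersected at this z (z outside [0, 24.5]); the cylinder at (0, 12.5) is absent (z outside [13, 22.5]); the sphere at (8, 12.5): section is a regular 8-gon, circumradius = √(r²−h²) = √(10.5²−0.2²) = 10.498 (area = (8/2)·10.498²·sin(360°/8) = 311.72 mm²); Combining (union): only the r=10.5 sphere at (8, 12.5) is present, so the union is just that shape — area = 311.72 mm²; the cube at (6.5, 7) is not intersected at this z (z outside [19.5, 33]); After the difference (first − rest): none of the subtracted shapes is present at this height, so that combined region is unchanged — area = 311.72 mm². So its area = 311.72 mm². Layer 347 is larger (311.72 vs 94.50 mm²).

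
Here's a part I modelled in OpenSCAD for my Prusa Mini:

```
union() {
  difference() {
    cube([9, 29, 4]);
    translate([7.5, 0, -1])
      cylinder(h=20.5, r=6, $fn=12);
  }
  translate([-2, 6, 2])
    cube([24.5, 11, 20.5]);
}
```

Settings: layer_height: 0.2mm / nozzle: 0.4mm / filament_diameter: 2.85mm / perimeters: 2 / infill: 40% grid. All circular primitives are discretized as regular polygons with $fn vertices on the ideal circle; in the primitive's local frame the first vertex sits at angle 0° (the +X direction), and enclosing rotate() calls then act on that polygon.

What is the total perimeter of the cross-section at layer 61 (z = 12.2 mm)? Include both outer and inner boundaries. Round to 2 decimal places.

At z = 12.2 mm: the cube is not intersected at this z (z outside [0, 4]); the r=6 cylinder at (7.5, 0) gives a regular 12-gon of circumradius 6 (constant along its height) (perimeter = 2·12·6.000·sin(180°/12) = 37.27 mm); After the difference (first − rest): the first operand is absent here, so nothing remains; the 24.5×11 cube at (-2, 6) contributes its full rectangle (perimeter 71.00 mm); Merging all regions: only the 24.5×11 cube at (-2, 6) is present, so the union is just that shape — boundary = 71.00 mm. Overall, the cross-section is a single solid region. Total boundary length (outer) = 71.00 mm.

71.00 mm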